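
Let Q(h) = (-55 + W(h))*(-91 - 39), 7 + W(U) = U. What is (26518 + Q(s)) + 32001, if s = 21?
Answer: 63849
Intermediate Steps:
W(U) = -7 + U
Q(h) = 8060 - 130*h (Q(h) = (-55 + (-7 + h))*(-91 - 39) = (-62 + h)*(-130) = 8060 - 130*h)
(26518 + Q(s)) + 32001 = (26518 + (8060 - 130*21)) + 32001 = (26518 + (8060 - 2730)) + 32001 = (26518 + 5330) + 32001 = 31848 + 32001 = 63849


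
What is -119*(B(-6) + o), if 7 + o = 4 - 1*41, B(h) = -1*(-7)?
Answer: 4403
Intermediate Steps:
B(h) = 7
o = -44 (o = -7 + (4 - 1*41) = -7 + (4 - 41) = -7 - 37 = -44)
-119*(B(-6) + o) = -119*(7 - 44) = -119*(-37) = 4403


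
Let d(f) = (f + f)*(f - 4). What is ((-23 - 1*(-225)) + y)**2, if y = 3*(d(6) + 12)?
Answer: 96100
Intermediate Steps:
d(f) = 2*f*(-4 + f) (d(f) = (2*f)*(-4 + f) = 2*f*(-4 + f))
y = 108 (y = 3*(2*6*(-4 + 6) + 12) = 3*(2*6*2 + 12) = 3*(24 + 12) = 3*36 = 108)
((-23 - 1*(-225)) + y)**2 = ((-23 - 1*(-225)) + 108)**2 = ((-23 + 225) + 108)**2 = (202 + 108)**2 = 310**2 = 96100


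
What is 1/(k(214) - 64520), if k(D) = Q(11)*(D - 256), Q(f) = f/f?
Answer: -1/64562 ≈ -1.5489e-5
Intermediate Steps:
Q(f) = 1
k(D) = -256 + D (k(D) = 1*(D - 256) = 1*(-256 + D) = -256 + D)
1/(k(214) - 64520) = 1/((-256 + 214) - 64520) = 1/(-42 - 64520) = 1/(-64562) = -1/64562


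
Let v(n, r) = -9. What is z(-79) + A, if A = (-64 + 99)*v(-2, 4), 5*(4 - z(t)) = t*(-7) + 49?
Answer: -2157/5 ≈ -431.40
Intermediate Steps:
z(t) = -29/5 + 7*t/5 (z(t) = 4 - (t*(-7) + 49)/5 = 4 - (-7*t + 49)/5 = 4 - (49 - 7*t)/5 = 4 + (-49/5 + 7*t/5) = -29/5 + 7*t/5)
A = -315 (A = (-64 + 99)*(-9) = 35*(-9) = -315)
z(-79) + A = (-29/5 + (7/5)*(-79)) - 315 = (-29/5 - 553/5) - 315 = -582/5 - 315 = -2157/5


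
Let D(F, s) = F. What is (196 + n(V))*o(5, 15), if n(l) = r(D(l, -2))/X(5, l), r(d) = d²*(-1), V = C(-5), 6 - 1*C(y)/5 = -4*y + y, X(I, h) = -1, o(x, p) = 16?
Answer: 35536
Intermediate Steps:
C(y) = 30 + 15*y (C(y) = 30 - 5*(-4*y + y) = 30 - (-15)*y = 30 + 15*y)
V = -45 (V = 30 + 15*(-5) = 30 - 75 = -45)
r(d) = -d²
n(l) = l² (n(l) = -l²/(-1) = -l²*(-1) = l²)
(196 + n(V))*o(5, 15) = (196 + (-45)²)*16 = (196 + 2025)*16 = 2221*16 = 35536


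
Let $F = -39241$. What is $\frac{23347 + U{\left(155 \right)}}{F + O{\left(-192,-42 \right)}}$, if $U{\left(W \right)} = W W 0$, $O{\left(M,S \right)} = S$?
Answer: $- \frac{23347}{39283} \approx -0.59433$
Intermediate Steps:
$U{\left(W \right)} = 0$ ($U{\left(W \right)} = W^{2} \cdot 0 = 0$)
$\frac{23347 + U{\left(155 \right)}}{F + O{\left(-192,-42 \right)}} = \frac{23347 + 0}{-39241 - 42} = \frac{23347}{-39283} = 23347 \left(- \frac{1}{39283}\right) = - \frac{23347}{39283}$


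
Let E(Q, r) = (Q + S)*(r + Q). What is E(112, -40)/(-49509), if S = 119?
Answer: -1848/5501 ≈ -0.33594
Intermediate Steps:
E(Q, r) = (119 + Q)*(Q + r) (E(Q, r) = (Q + 119)*(r + Q) = (119 + Q)*(Q + r))
E(112, -40)/(-49509) = (112² + 119*112 + 119*(-40) + 112*(-40))/(-49509) = (12544 + 13328 - 4760 - 4480)*(-1/49509) = 16632*(-1/49509) = -1848/5501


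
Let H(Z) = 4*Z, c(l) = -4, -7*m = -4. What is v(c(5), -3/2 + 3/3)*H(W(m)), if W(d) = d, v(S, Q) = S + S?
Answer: -128/7 ≈ -18.286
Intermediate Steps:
m = 4/7 (m = -⅐*(-4) = 4/7 ≈ 0.57143)
v(S, Q) = 2*S
v(c(5), -3/2 + 3/3)*H(W(m)) = (2*(-4))*(4*(4/7)) = -8*16/7 = -128/7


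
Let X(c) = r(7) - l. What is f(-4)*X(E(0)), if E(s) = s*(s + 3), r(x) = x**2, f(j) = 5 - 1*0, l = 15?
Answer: 170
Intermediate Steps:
f(j) = 5 (f(j) = 5 + 0 = 5)
E(s) = s*(3 + s)
X(c) = 34 (X(c) = 7**2 - 1*15 = 49 - 15 = 34)
f(-4)*X(E(0)) = 5*34 = 170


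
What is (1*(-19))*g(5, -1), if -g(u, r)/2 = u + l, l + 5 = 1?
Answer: 38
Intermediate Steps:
l = -4 (l = -5 + 1 = -4)
g(u, r) = 8 - 2*u (g(u, r) = -2*(u - 4) = -2*(-4 + u) = 8 - 2*u)
(1*(-19))*g(5, -1) = (1*(-19))*(8 - 2*5) = -19*(8 - 10) = -19*(-2) = 38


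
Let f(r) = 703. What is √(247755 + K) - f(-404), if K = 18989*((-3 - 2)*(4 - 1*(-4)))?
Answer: -703 + 7*I*√10445 ≈ -703.0 + 715.41*I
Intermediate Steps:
K = -759560 (K = 18989*(-5*(4 + 4)) = 18989*(-5*8) = 18989*(-40) = -759560)
√(247755 + K) - f(-404) = √(247755 - 759560) - 1*703 = √(-511805) - 703 = 7*I*√10445 - 703 = -703 + 7*I*√10445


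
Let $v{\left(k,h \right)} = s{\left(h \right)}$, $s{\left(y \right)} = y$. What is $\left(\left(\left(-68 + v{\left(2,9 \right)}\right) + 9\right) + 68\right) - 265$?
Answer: $-247$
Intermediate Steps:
$v{\left(k,h \right)} = h$
$\left(\left(\left(-68 + v{\left(2,9 \right)}\right) + 9\right) + 68\right) - 265 = \left(\left(\left(-68 + 9\right) + 9\right) + 68\right) - 265 = \left(\left(-59 + 9\right) + 68\right) - 265 = \left(-50 + 68\right) - 265 = 18 - 265 = -247$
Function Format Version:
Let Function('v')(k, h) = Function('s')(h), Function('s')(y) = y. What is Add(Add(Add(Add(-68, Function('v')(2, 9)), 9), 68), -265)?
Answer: -247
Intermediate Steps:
Function('v')(k, h) = h
Add(Add(Add(Add(-68, Function('v')(2, 9)), 9), 68), -265) = Add(Add(Add(Add(-68, 9), 9), 68), -265) = Add(Add(Add(-59, 9), 68), -265) = Add(Add(-50, 68), -265) = Add(18, -265) = -247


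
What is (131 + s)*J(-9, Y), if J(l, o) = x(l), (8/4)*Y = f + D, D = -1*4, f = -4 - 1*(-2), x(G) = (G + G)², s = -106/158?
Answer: 3335904/79 ≈ 42227.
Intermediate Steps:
s = -53/79 (s = -106*1/158 = -53/79 ≈ -0.67089)
x(G) = 4*G² (x(G) = (2*G)² = 4*G²)
f = -2 (f = -4 + 2 = -2)
D = -4
Y = -3 (Y = (-2 - 4)/2 = (½)*(-6) = -3)
J(l, o) = 4*l²
(131 + s)*J(-9, Y) = (131 - 53/79)*(4*(-9)²) = 10296*(4*81)/79 = (10296/79)*324 = 3335904/79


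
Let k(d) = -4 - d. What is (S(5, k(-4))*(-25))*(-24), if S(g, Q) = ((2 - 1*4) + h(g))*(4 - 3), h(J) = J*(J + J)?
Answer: 28800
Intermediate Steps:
h(J) = 2*J**2 (h(J) = J*(2*J) = 2*J**2)
S(g, Q) = -2 + 2*g**2 (S(g, Q) = ((2 - 1*4) + 2*g**2)*(4 - 3) = ((2 - 4) + 2*g**2)*1 = (-2 + 2*g**2)*1 = -2 + 2*g**2)
(S(5, k(-4))*(-25))*(-24) = ((-2 + 2*5**2)*(-25))*(-24) = ((-2 + 2*25)*(-25))*(-24) = ((-2 + 50)*(-25))*(-24) = (48*(-25))*(-24) = -1200*(-24) = 28800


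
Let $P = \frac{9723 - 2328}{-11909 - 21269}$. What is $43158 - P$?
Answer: $\frac{1431903519}{33178} \approx 43158.0$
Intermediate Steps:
$P = - \frac{7395}{33178}$ ($P = \frac{7395}{-33178} = 7395 \left(- \frac{1}{33178}\right) = - \frac{7395}{33178} \approx -0.22289$)
$43158 - P = 43158 - - \frac{7395}{33178} = 43158 + \frac{7395}{33178} = \frac{1431903519}{33178}$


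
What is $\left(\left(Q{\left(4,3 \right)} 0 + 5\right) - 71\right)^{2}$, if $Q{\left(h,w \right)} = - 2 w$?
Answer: $4356$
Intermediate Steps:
$\left(\left(Q{\left(4,3 \right)} 0 + 5\right) - 71\right)^{2} = \left(\left(\left(-2\right) 3 \cdot 0 + 5\right) - 71\right)^{2} = \left(\left(\left(-6\right) 0 + 5\right) - 71\right)^{2} = \left(\left(0 + 5\right) - 71\right)^{2} = \left(5 - 71\right)^{2} = \left(-66\right)^{2} = 4356$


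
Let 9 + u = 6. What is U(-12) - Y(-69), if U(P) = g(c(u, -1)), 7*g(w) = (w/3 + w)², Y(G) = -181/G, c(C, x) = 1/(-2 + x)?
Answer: -33841/13041 ≈ -2.5950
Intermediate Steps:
u = -3 (u = -9 + 6 = -3)
g(w) = 16*w²/63 (g(w) = (w/3 + w)²/7 = (4*w/3)²/7 = (16*w²/9)/7 = 16*w²/63)
U(P) = 16/567 (U(P) = 16*(1/(-2 - 1))²/63 = 16*(1/(-3))²/63 = 16*(-⅓)²/63 = (16/63)*(⅑) = 16/567)
U(-12) - Y(-69) = 16/567 - (-181)/(-69) = 16/567 - (-181)*(-1)/69 = 16/567 - 1*181/69 = 16/567 - 181/69 = -33841/13041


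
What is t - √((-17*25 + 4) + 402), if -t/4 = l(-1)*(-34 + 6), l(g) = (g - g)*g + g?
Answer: -112 - I*√19 ≈ -112.0 - 4.3589*I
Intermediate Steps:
l(g) = g (l(g) = 0*g + g = 0 + g = g)
t = -112 (t = -(-4)*(-34 + 6) = -(-4)*(-28) = -4*28 = -112)
t - √((-17*25 + 4) + 402) = -112 - √((-17*25 + 4) + 402) = -112 - √((-425 + 4) + 402) = -112 - √(-421 + 402) = -112 - √(-19) = -112 - I*√19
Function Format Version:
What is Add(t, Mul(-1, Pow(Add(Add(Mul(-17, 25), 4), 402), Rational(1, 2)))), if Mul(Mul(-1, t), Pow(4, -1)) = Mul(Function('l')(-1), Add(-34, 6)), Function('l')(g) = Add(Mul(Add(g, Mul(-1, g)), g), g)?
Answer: Add(-112, Mul(-1, I, Pow(19, Rational(1, 2)))) ≈ Add(-112.00, Mul(-4.3589, I))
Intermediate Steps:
Function('l')(g) = g (Function('l')(g) = Add(Mul(0, g), g) = Add(0, g) = g)
t = -112 (t = Mul(-4, Mul(-1, Add(-34, 6))) = Mul(-4, Mul(-1, -28)) = Mul(-4, 28) = -112)
Add(t, Mul(-1, Pow(Add(Add(Mul(-17, 25), 4), 402), Rational(1, 2)))) = Add(-112, Mul(-1, Pow(Add(Add(Mul(-17, 25), 4), 402), Rational(1, 2)))) = Add(-112, Mul(-1, Pow(Add(Add(-425, 4), 402), Rational(1, 2)))) = Add(-112, Mul(-1, Pow(Add(-421, 402), Rational(1, 2)))) = Add(-112, Mul(-1, Pow(-19, Rational(1, 2)))) = Add(-112, Mul(-1, Mul(I, Pow(19, Rational(1, 2))))) = Add(-112, Mul(-1, I, Pow(19, Rational(1, 2))))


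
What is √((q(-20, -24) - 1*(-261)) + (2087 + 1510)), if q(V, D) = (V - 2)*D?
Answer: √4386 ≈ 66.227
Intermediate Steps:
q(V, D) = D*(-2 + V) (q(V, D) = (-2 + V)*D = D*(-2 + V))
√((q(-20, -24) - 1*(-261)) + (2087 + 1510)) = √((-24*(-2 - 20) - 1*(-261)) + (2087 + 1510)) = √((-24*(-22) + 261) + 3597) = √((528 + 261) + 3597) = √(789 + 3597) = √4386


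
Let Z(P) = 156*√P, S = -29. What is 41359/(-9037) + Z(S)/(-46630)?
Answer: -41359/9037 - 78*I*√29/23315 ≈ -4.5766 - 0.018016*I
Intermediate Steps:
41359/(-9037) + Z(S)/(-46630) = 41359/(-9037) + (156*√(-29))/(-46630) = 41359*(-1/9037) + (156*(I*√29))*(-1/46630) = -41359/9037 + (156*I*√29)*(-1/46630) = -41359/9037 - 78*I*√29/23315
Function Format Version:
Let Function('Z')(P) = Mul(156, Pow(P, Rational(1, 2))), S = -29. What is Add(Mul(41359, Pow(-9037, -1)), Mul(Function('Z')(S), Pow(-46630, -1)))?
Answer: Add(Rational(-41359, 9037), Mul(Rational(-78, 23315), I, Pow(29, Rational(1, 2)))) ≈ Add(-4.5766, Mul(-0.018016, I))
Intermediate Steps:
Add(Mul(41359, Pow(-9037, -1)), Mul(Function('Z')(S), Pow(-46630, -1))) = Add(Mul(41359, Pow(-9037, -1)), Mul(Mul(156, Pow(-29, Rational(1, 2))), Pow(-46630, -1))) = Add(Mul(41359, Rational(-1, 9037)), Mul(Mul(156, Mul(I, Pow(29, Rational(1, 2)))), Rational(-1, 46630))) = Add(Rational(-41359, 9037), Mul(Mul(156, I, Pow(29, Rational(1, 2))), Rational(-1, 46630))) = Add(Rational(-41359, 9037), Mul(Rational(-78, 23315), I, Pow(29, Rational(1, 2))))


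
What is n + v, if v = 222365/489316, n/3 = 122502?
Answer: 179826788261/489316 ≈ 3.6751e+5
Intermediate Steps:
n = 367506 (n = 3*122502 = 367506)
v = 222365/489316 (v = 222365*(1/489316) = 222365/489316 ≈ 0.45444)
n + v = 367506 + 222365/489316 = 179826788261/489316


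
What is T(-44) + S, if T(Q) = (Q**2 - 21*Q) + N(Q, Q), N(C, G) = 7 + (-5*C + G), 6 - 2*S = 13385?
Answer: -7293/2 ≈ -3646.5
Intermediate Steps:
S = -13379/2 (S = 3 - 1/2*13385 = 3 - 13385/2 = -13379/2 ≈ -6689.5)
N(C, G) = 7 + G - 5*C (N(C, G) = 7 + (G - 5*C) = 7 + G - 5*C)
T(Q) = 7 + Q**2 - 25*Q (T(Q) = (Q**2 - 21*Q) + (7 + Q - 5*Q) = (Q**2 - 21*Q) + (7 - 4*Q) = 7 + Q**2 - 25*Q)
T(-44) + S = (7 + (-44)**2 - 25*(-44)) - 13379/2 = (7 + 1936 + 1100) - 13379/2 = 3043 - 13379/2 = -7293/2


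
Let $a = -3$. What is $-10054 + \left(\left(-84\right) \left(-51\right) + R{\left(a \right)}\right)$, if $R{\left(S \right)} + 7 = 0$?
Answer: $-5777$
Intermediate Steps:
$R{\left(S \right)} = -7$ ($R{\left(S \right)} = -7 + 0 = -7$)
$-10054 + \left(\left(-84\right) \left(-51\right) + R{\left(a \right)}\right) = -10054 - -4277 = -10054 + \left(4284 - 7\right) = -10054 + 4277 = -5777$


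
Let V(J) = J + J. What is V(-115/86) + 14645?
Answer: 629620/43 ≈ 14642.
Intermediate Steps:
V(J) = 2*J
V(-115/86) + 14645 = 2*(-115/86) + 14645 = -115/43 + 14645 = 629620/43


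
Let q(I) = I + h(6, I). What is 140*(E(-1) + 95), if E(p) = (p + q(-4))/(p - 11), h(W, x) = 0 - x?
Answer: 39935/3 ≈ 13312.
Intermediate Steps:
h(W, x) = -x
q(I) = 0 (q(I) = I - I = 0)
E(p) = p/(-11 + p) (E(p) = (p + 0)/(p - 11) = p/(-11 + p))
140*(E(-1) + 95) = 140*(-1/(-11 - 1) + 95) = 140*(-1/(-12) + 95) = 140*(-1*(-1/12) + 95) = 140*(1/12 + 95) = 140*(1141/12) = 39935/3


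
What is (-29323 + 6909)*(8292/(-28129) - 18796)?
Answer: 11850751956064/28129 ≈ 4.2130e+8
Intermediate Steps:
(-29323 + 6909)*(8292/(-28129) - 18796) = -22414*(8292*(-1/28129) - 18796) = -22414*(-8292/28129 - 18796) = -22414*(-528720976/28129) = 11850751956064/28129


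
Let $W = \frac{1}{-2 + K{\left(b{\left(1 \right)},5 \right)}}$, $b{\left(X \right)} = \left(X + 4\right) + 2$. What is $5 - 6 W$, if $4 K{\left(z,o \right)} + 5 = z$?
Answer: $9$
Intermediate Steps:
$b{\left(X \right)} = 6 + X$ ($b{\left(X \right)} = \left(4 + X\right) + 2 = 6 + X$)
$K{\left(z,o \right)} = - \frac{5}{4} + \frac{z}{4}$
$W = - \frac{2}{3}$ ($W = \frac{1}{-2 - \left(\frac{5}{4} - \frac{6 + 1}{4}\right)} = \frac{1}{-2 + \left(- \frac{5}{4} + \frac{1}{4} \cdot 7\right)} = \frac{1}{-2 + \left(- \frac{5}{4} + \frac{7}{4}\right)} = \frac{1}{-2 + \frac{1}{2}} = \frac{1}{- \frac{3}{2}} = - \frac{2}{3} \approx -0.66667$)
$5 - 6 W = 5 - -4 = 5 + 4 = 9$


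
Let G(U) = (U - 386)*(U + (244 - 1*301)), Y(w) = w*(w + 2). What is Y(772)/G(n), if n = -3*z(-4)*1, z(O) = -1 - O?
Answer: 99588/4345 ≈ 22.920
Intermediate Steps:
Y(w) = w*(2 + w)
n = -9 (n = -3*(-1 - 1*(-4))*1 = -3*(-1 + 4)*1 = -3*3*1 = -9*1 = -9)
G(U) = (-386 + U)*(-57 + U) (G(U) = (-386 + U)*(U + (244 - 301)) = (-386 + U)*(U - 57) = (-386 + U)*(-57 + U))
Y(772)/G(n) = (772*(2 + 772))/(22002 + (-9)**2 - 443*(-9)) = (772*774)/(22002 + 81 + 3987) = 597528/26070 = 597528*(1/26070) = 99588/4345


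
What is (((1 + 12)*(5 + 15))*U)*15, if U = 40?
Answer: 156000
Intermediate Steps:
(((1 + 12)*(5 + 15))*U)*15 = (((1 + 12)*(5 + 15))*40)*15 = ((13*20)*40)*15 = (260*40)*15 = 10400*15 = 156000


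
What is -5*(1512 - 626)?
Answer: -4430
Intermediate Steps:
-5*(1512 - 626) = -5*886 = -4430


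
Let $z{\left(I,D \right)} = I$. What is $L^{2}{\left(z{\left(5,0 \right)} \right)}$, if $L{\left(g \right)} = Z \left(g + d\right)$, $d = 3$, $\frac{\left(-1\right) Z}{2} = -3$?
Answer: $2304$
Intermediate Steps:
$Z = 6$ ($Z = \left(-2\right) \left(-3\right) = 6$)
$L{\left(g \right)} = 18 + 6 g$ ($L{\left(g \right)} = 6 \left(g + 3\right) = 6 \left(3 + g\right) = 18 + 6 g$)
$L^{2}{\left(z{\left(5,0 \right)} \right)} = \left(18 + 6 \cdot 5\right)^{2} = \left(18 + 30\right)^{2} = 48^{2} = 2304$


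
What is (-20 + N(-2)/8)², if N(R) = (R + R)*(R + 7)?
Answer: 2025/4 ≈ 506.25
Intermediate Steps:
N(R) = 2*R*(7 + R) (N(R) = (2*R)*(7 + R) = 2*R*(7 + R))
(-20 + N(-2)/8)² = (-20 + (2*(-2)*(7 - 2))/8)² = (-20 + (2*(-2)*5)*(⅛))² = (-20 - 20*⅛)² = (-20 - 5/2)² = (-45/2)² = 2025/4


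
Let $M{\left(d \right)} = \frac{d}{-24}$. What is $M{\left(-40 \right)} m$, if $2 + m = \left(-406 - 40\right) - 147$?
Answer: $- \frac{2975}{3} \approx -991.67$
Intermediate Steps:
$M{\left(d \right)} = - \frac{d}{24}$ ($M{\left(d \right)} = d \left(- \frac{1}{24}\right) = - \frac{d}{24}$)
$m = -595$ ($m = -2 - 593 = -595$)
$M{\left(-40 \right)} m = \left(- \frac{1}{24}\right) \left(-40\right) \left(-595\right) = \frac{5}{3} \left(-595\right) = - \frac{2975}{3}$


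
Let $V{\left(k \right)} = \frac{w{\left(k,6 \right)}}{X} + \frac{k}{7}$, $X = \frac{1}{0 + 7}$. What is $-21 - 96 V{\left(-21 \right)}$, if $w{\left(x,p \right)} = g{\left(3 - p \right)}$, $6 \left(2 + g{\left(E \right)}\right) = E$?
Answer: $1947$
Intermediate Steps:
$X = \frac{1}{7} \approx 0.14286$
$g{\left(E \right)} = -2 + \frac{E}{6}$
$w{\left(x,p \right)} = - \frac{3}{2} - \frac{p}{6}$ ($w{\left(x,p \right)} = -2 + \frac{3 - p}{6} = -2 - \left(- \frac{1}{2} + \frac{p}{6}\right) = - \frac{3}{2} - \frac{p}{6}$)
$V{\left(k \right)} = - \frac{35}{2} + \frac{k}{7}$ ($V{\left(k \right)} = \left(- \frac{3}{2} - 1\right) \frac{1}{\frac{1}{7}} + \frac{k}{7} = \left(- \frac{3}{2} - 1\right) 7 + k \frac{1}{7} = \left(- \frac{5}{2}\right) 7 + \frac{k}{7} = - \frac{35}{2} + \frac{k}{7}$)
$-21 - 96 V{\left(-21 \right)} = -21 - 96 \left(- \frac{35}{2} + \frac{1}{7} \left(-21\right)\right) = -21 - 96 \left(- \frac{35}{2} - 3\right) = -21 - -1968 = -21 + 1968 = 1947$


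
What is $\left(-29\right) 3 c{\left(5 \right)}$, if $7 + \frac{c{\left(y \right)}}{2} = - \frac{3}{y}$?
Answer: $\frac{6612}{5} \approx 1322.4$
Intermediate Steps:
$c{\left(y \right)} = -14 - \frac{6}{y}$ ($c{\left(y \right)} = -14 + 2 \left(- \frac{3}{y}\right) = -14 - \frac{6}{y}$)
$\left(-29\right) 3 c{\left(5 \right)} = \left(-29\right) 3 \left(-14 - \frac{6}{5}\right) = - 87 \left(-14 - \frac{6}{5}\right) = \left(-87\right) \left(- \frac{76}{5}\right) = \frac{6612}{5}$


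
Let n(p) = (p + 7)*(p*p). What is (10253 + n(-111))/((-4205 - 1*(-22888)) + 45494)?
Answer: -1271131/64177 ≈ -19.807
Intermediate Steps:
n(p) = p²*(7 + p) (n(p) = (7 + p)*p² = p²*(7 + p))
(10253 + n(-111))/((-4205 - 1*(-22888)) + 45494) = (10253 + (-111)²*(7 - 111))/((-4205 - 1*(-22888)) + 45494) = (10253 + 12321*(-104))/((-4205 + 22888) + 45494) = (10253 - 1281384)/(18683 + 45494) = -1271131/64177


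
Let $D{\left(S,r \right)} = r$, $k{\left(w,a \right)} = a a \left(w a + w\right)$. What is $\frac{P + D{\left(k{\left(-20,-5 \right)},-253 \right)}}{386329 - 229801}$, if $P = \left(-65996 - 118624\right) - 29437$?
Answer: $- \frac{107155}{78264} \approx -1.3691$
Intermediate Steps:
$k{\left(w,a \right)} = a^{2} \left(w + a w\right)$ ($k{\left(w,a \right)} = a^{2} \left(a w + w\right) = a^{2} \left(w + a w\right)$)
$P = -214057$ ($P = -184620 - 29437 = -214057$)
$\frac{P + D{\left(k{\left(-20,-5 \right)},-253 \right)}}{386329 - 229801} = \frac{-214057 - 253}{386329 - 229801} = - \frac{214310}{156528} = \left(-214310\right) \frac{1}{156528} = - \frac{107155}{78264}$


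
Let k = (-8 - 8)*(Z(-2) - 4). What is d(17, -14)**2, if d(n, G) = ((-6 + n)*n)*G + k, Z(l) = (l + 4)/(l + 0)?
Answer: 6441444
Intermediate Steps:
Z(l) = (4 + l)/l
k = 80 (k = (-8 - 8)*((4 - 2)/(-2) - 4) = -16*(-1/2*2 - 4) = -16*(-1 - 4) = -16*(-5) = 80)
d(n, G) = 80 + G*n*(-6 + n) (d(n, G) = ((-6 + n)*n)*G + 80 = (n*(-6 + n))*G + 80 = G*n*(-6 + n) + 80 = 80 + G*n*(-6 + n))
d(17, -14)**2 = (80 - 14*17**2 - 6*(-14)*17)**2 = (80 - 14*289 + 1428)**2 = (80 - 4046 + 1428)**2 = (-2538)**2 = 6441444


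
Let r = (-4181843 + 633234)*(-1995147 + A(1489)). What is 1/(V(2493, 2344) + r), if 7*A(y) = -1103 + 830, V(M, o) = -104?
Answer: 1/7080134996170 ≈ 1.4124e-13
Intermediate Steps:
A(y) = -39 (A(y) = (-1103 + 830)/7 = (⅐)*(-273) = -39)
r = 7080134996274 (r = (-4181843 + 633234)*(-1995147 - 39) = -3548609*(-1995186) = 7080134996274)
1/(V(2493, 2344) + r) = 1/(-104 + 7080134996274) = 1/7080134996170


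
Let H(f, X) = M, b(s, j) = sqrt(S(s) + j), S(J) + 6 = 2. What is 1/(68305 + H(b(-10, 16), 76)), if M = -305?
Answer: 1/68000 ≈ 1.4706e-5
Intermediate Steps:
S(J) = -4 (S(J) = -6 + 2 = -4)
b(s, j) = sqrt(-4 + j)
H(f, X) = -305
1/(68305 + H(b(-10, 16), 76)) = 1/(68305 - 305) = 1/68000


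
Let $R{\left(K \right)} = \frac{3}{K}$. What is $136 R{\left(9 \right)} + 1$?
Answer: $\frac{139}{3} \approx 46.333$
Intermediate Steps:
$136 R{\left(9 \right)} + 1 = 136 \cdot \frac{3}{9} + 1 = 136 \cdot 3 \cdot \frac{1}{9} + 1 = 136 \cdot \frac{1}{3} + 1 = \frac{136}{3} + 1 = \frac{139}{3}$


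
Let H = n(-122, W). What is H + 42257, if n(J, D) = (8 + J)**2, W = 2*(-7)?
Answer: 55253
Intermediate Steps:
W = -14
H = 12996 (H = (8 - 122)**2 = (-114)**2 = 12996)
H + 42257 = 12996 + 42257 = 55253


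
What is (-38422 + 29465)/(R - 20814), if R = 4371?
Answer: 8957/16443 ≈ 0.54473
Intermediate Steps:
(-38422 + 29465)/(R - 20814) = (-38422 + 29465)/(4371 - 20814) = -8957/(-16443) = -8957*(-1/16443) = 8957/16443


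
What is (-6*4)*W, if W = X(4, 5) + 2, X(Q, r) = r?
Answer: -168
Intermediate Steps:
W = 7 (W = 5 + 2 = 7)
(-6*4)*W = -6*4*7 = -24*7 = -168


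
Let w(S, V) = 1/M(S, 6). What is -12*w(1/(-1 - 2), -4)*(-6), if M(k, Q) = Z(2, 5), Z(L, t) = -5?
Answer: -72/5 ≈ -14.400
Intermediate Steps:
M(k, Q) = -5
w(S, V) = -1/5 (w(S, V) = 1/(-5) = -1/5)
-12*w(1/(-1 - 2), -4)*(-6) = -12*(-1/5)*(-6) = (12/5)*(-6) = -72/5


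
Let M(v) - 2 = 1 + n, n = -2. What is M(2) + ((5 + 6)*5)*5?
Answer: 276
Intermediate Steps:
M(v) = 1 (M(v) = 2 + (1 - 2) = 2 - 1 = 1)
M(2) + ((5 + 6)*5)*5 = 1 + ((5 + 6)*5)*5 = 1 + (11*5)*5 = 1 + 55*5 = 1 + 275 = 276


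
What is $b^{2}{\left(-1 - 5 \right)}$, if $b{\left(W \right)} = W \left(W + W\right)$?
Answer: $5184$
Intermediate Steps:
$b{\left(W \right)} = 2 W^{2}$ ($b{\left(W \right)} = W 2 W = 2 W^{2}$)
$b^{2}{\left(-1 - 5 \right)} = \left(2 \left(-1 - 5\right)^{2}\right)^{2} = \left(2 \left(-6\right)^{2}\right)^{2} = \left(2 \cdot 36\right)^{2} = 72^{2} = 5184$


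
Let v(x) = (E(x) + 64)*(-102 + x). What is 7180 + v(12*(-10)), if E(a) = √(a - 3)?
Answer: -7028 - 222*I*√123 ≈ -7028.0 - 2462.1*I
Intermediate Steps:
E(a) = √(-3 + a)
v(x) = (-102 + x)*(64 + √(-3 + x)) (v(x) = (√(-3 + x) + 64)*(-102 + x) = (64 + √(-3 + x))*(-102 + x) = (-102 + x)*(64 + √(-3 + x)))
7180 + v(12*(-10)) = 7180 + (-6528 - 102*√(-3 + 12*(-10)) + 64*(12*(-10)) + (12*(-10))*√(-3 + 12*(-10))) = 7180 + (-6528 - 102*√(-3 - 120) + 64*(-120) - 120*√(-3 - 120)) = 7180 + (-6528 - 102*I*√123 - 7680 - 120*I*√123) = 7180 + (-14208 - 222*I*√123) = -7028 - 222*I*√123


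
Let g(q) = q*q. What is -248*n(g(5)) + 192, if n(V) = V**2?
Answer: -154808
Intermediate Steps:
g(q) = q**2
-248*n(g(5)) + 192 = -248*(5**2)**2 + 192 = -248*25**2 + 192 = -248*625 + 192 = -155000 + 192 = -154808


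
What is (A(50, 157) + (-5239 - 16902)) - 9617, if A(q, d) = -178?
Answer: -31936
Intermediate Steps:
(A(50, 157) + (-5239 - 16902)) - 9617 = (-178 + (-5239 - 16902)) - 9617 = (-178 - 22141) - 9617 = -22319 - 9617 = -31936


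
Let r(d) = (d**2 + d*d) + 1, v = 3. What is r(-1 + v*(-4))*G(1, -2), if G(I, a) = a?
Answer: -678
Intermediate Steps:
r(d) = 1 + 2*d**2 (r(d) = (d**2 + d**2) + 1 = 2*d**2 + 1 = 1 + 2*d**2)
r(-1 + v*(-4))*G(1, -2) = (1 + 2*(-1 + 3*(-4))**2)*(-2) = (1 + 2*(-1 - 12)**2)*(-2) = (1 + 2*(-13)**2)*(-2) = (1 + 2*169)*(-2) = (1 + 338)*(-2) = 339*(-2) = -678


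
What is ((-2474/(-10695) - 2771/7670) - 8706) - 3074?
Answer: -193266343453/16406130 ≈ -11780.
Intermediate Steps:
((-2474/(-10695) - 2771/7670) - 8706) - 3074 = ((-2474*(-1/10695) - 2771*1/7670) - 8706) - 3074 = ((2474/10695 - 2771/7670) - 8706) - 3074 = (-2132053/16406130 - 8706) - 3074 = -142833899833/16406130 - 3074 = -193266343453/16406130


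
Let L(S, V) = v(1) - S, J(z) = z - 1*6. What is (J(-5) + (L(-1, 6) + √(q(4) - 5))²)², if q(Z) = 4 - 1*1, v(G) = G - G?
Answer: 136 - 48*I*√2 ≈ 136.0 - 67.882*I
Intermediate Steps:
v(G) = 0
J(z) = -6 + z (J(z) = z - 6 = -6 + z)
L(S, V) = -S (L(S, V) = 0 - S = -S)
q(Z) = 3 (q(Z) = 4 - 1 = 3)
(J(-5) + (L(-1, 6) + √(q(4) - 5))²)² = ((-6 - 5) + (-1*(-1) + √(3 - 5))²)² = (-11 + (1 + √(-2))²)² = (-11 + (1 + I*√2)²)²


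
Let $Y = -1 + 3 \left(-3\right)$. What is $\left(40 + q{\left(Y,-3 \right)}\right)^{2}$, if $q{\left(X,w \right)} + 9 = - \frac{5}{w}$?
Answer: $\frac{9604}{9} \approx 1067.1$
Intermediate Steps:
$Y = -10$ ($Y = -1 - 9 = -10$)
$q{\left(X,w \right)} = -9 - \frac{5}{w}$
$\left(40 + q{\left(Y,-3 \right)}\right)^{2} = \left(40 - \left(9 + \frac{5}{-3}\right)\right)^{2} = \left(40 - \frac{22}{3}\right)^{2} = \left(\frac{98}{3}\right)^{2} = \frac{9604}{9}$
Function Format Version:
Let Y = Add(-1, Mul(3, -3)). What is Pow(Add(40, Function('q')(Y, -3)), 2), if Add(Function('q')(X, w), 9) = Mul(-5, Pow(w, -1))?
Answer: Rational(9604, 9) ≈ 1067.1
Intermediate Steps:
Y = -10 (Y = Add(-1, -9) = -10)
Function('q')(X, w) = Add(-9, Mul(-5, Pow(w, -1)))
Pow(Add(40, Function('q')(Y, -3)), 2) = Pow(Add(40, Add(-9, Mul(-5, Pow(-3, -1)))), 2) = Pow(Add(40, Add(-9, Mul(-5, Rational(-1, 3)))), 2) = Pow(Add(40, Add(-9, Rational(5, 3))), 2) = Pow(Add(40, Rational(-22, 3)), 2) = Pow(Rational(98, 3), 2) = Rational(9604, 9)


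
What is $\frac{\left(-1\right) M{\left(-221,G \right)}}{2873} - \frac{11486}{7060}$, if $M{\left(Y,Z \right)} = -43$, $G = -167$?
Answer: $- \frac{16347849}{10141690} \approx -1.6119$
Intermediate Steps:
$\frac{\left(-1\right) M{\left(-221,G \right)}}{2873} - \frac{11486}{7060} = \frac{\left(-1\right) \left(-43\right)}{2873} - \frac{11486}{7060} = 43 \cdot \frac{1}{2873} - \frac{5743}{3530} = \frac{43}{2873} - \frac{5743}{3530} = - \frac{16347849}{10141690}$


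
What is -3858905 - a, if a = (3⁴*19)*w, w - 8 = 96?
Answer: -4018961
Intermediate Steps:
w = 104 (w = 8 + 96 = 104)
a = 160056 (a = (3⁴*19)*104 = (81*19)*104 = 1539*104 = 160056)
-3858905 - a = -3858905 - 1*160056 = -3858905 - 160056 = -4018961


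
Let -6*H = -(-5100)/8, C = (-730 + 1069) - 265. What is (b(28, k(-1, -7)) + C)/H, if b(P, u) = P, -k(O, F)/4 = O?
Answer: -24/25 ≈ -0.96000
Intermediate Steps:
k(O, F) = -4*O
C = 74 (C = 339 - 265 = 74)
H = -425/4 (H = -(-425)*(-4/8)/2 = -(-425)*(-4*1/8)/2 = -(-425)*(-1)/(2*2) = -1/6*1275/2 = -425/4 ≈ -106.25)
(b(28, k(-1, -7)) + C)/H = (28 + 74)/(-425/4) = 102*(-4/425) = -24/25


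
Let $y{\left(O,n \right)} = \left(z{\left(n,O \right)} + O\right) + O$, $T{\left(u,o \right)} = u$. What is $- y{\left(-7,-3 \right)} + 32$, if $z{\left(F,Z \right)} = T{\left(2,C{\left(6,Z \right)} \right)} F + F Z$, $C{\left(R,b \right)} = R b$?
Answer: $31$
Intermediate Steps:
$z{\left(F,Z \right)} = 2 F + F Z$
$y{\left(O,n \right)} = 2 O + n \left(2 + O\right)$ ($y{\left(O,n \right)} = \left(n \left(2 + O\right) + O\right) + O = \left(O + n \left(2 + O\right)\right) + O = 2 O + n \left(2 + O\right)$)
$- y{\left(-7,-3 \right)} + 32 = - (2 \left(-7\right) - 3 \left(2 - 7\right)) + 32 = - (-14 - -15) + 32 = - (-14 + 15) + 32 = \left(-1\right) 1 + 32 = -1 + 32 = 31$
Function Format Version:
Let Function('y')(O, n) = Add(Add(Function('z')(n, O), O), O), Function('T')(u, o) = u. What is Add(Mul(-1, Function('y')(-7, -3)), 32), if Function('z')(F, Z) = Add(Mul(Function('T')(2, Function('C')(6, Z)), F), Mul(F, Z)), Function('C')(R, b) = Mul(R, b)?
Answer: 31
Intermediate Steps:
Function('z')(F, Z) = Add(Mul(2, F), Mul(F, Z))
Function('y')(O, n) = Add(Mul(2, O), Mul(n, Add(2, O))) (Function('y')(O, n) = Add(Add(Mul(n, Add(2, O)), O), O) = Add(Add(O, Mul(n, Add(2, O))), O) = Add(Mul(2, O), Mul(n, Add(2, O))))
Add(Mul(-1, Function('y')(-7, -3)), 32) = Add(Mul(-1, Add(Mul(2, -7), Mul(-3, Add(2, -7)))), 32) = Add(Mul(-1, Add(-14, Mul(-3, -5))), 32) = Add(Mul(-1, Add(-14, 15)), 32) = Add(Mul(-1, 1), 32) = Add(-1, 32) = 31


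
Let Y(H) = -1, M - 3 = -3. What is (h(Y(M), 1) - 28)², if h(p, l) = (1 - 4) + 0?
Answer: 961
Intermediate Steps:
M = 0 (M = 3 - 3 = 0)
h(p, l) = -3 (h(p, l) = -3 + 0 = -3)
(h(Y(M), 1) - 28)² = (-3 - 28)² = (-31)² = 961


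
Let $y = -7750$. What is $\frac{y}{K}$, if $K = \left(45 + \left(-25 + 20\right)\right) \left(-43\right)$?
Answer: $\frac{775}{172} \approx 4.5058$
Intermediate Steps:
$K = -1720$ ($K = \left(45 - 5\right) \left(-43\right) = 40 \left(-43\right) = -1720$)
$\frac{y}{K} = - \frac{7750}{-1720} = \left(-7750\right) \left(- \frac{1}{1720}\right) = \frac{775}{172}$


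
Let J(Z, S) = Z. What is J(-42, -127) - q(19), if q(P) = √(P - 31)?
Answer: -42 - 2*I*√3 ≈ -42.0 - 3.4641*I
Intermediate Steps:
q(P) = √(-31 + P)
J(-42, -127) - q(19) = -42 - √(-31 + 19) = -42 - √(-12) = -42 - 2*I*√3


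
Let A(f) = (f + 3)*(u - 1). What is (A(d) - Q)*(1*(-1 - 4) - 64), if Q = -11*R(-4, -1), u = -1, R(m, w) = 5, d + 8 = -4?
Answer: -5037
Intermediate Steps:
d = -12 (d = -8 - 4 = -12)
A(f) = -6 - 2*f (A(f) = (f + 3)*(-1 - 1) = (3 + f)*(-2) = -6 - 2*f)
Q = -55 (Q = -11*5 = -55)
(A(d) - Q)*(1*(-1 - 4) - 64) = ((-6 - 2*(-12)) - 1*(-55))*(1*(-1 - 4) - 64) = ((-6 + 24) + 55)*(1*(-5) - 64) = (18 + 55)*(-5 - 64) = 73*(-69) = -5037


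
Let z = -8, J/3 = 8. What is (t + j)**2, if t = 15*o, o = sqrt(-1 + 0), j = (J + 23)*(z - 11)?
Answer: 797224 - 26790*I ≈ 7.9722e+5 - 26790.0*I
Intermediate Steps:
J = 24 (J = 3*8 = 24)
j = -893 (j = (24 + 23)*(-8 - 11) = 47*(-19) = -893)
o = I (o = sqrt(-1) = I ≈ 1.0*I)
t = 15*I ≈ 15.0*I
(t + j)**2 = (15*I - 893)**2 = (-893 + 15*I)**2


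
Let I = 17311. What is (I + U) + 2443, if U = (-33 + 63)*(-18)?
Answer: 19214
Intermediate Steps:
U = -540 (U = 30*(-18) = -540)
(I + U) + 2443 = (17311 - 540) + 2443 = 16771 + 2443 = 19214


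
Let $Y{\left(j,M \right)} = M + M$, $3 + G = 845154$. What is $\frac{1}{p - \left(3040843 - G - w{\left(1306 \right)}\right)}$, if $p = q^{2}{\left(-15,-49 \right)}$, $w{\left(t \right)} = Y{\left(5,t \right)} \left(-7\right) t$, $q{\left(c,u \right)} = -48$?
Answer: $- \frac{1}{26072292} \approx -3.8355 \cdot 10^{-8}$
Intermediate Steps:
$G = 845151$ ($G = -3 + 845154 = 845151$)
$Y{\left(j,M \right)} = 2 M$
$w{\left(t \right)} = - 14 t^{2}$ ($w{\left(t \right)} = 2 t \left(-7\right) t = - 14 t t = - 14 t^{2}$)
$p = 2304$ ($p = \left(-48\right)^{2} = 2304$)
$\frac{1}{p - \left(3040843 - G - w{\left(1306 \right)}\right)} = \frac{1}{2304 + \left(\left(- 14 \cdot 1306^{2} + 845151\right) - 3040843\right)} = \frac{1}{2304 + \left(\left(\left(-14\right) 1705636 + 845151\right) - 3040843\right)} = \frac{1}{2304 + \left(\left(-23878904 + 845151\right) - 3040843\right)} = \frac{1}{2304 - 26074596} = \frac{1}{-26072292} = - \frac{1}{26072292}$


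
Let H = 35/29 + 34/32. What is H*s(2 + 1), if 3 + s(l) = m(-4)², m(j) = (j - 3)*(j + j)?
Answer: 3299049/464 ≈ 7110.0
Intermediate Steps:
m(j) = 2*j*(-3 + j) (m(j) = (-3 + j)*(2*j) = 2*j*(-3 + j))
H = 1053/464 (H = 35*(1/29) + 34*(1/32) = 35/29 + 17/16 = 1053/464 ≈ 2.2694)
s(l) = 3133 (s(l) = -3 + (2*(-4)*(-3 - 4))² = -3 + (2*(-4)*(-7))² = -3 + 56² = -3 + 3136 = 3133)
H*s(2 + 1) = (1053/464)*3133 = 3299049/464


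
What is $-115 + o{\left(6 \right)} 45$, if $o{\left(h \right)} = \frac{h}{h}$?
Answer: $-70$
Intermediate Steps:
$o{\left(h \right)} = 1$
$-115 + o{\left(6 \right)} 45 = -115 + 1 \cdot 45 = -115 + 45 = -70$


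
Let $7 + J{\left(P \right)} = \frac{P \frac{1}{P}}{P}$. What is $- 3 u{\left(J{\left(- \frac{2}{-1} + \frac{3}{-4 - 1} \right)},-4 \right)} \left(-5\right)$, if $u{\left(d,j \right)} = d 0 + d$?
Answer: $- \frac{660}{7} \approx -94.286$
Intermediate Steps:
$J{\left(P \right)} = -7 + \frac{1}{P}$ ($J{\left(P \right)} = -7 + \frac{P \frac{1}{P}}{P} = -7 + 1 \frac{1}{P} = -7 + \frac{1}{P}$)
$u{\left(d,j \right)} = d$ ($u{\left(d,j \right)} = 0 + d = d$)
$- 3 u{\left(J{\left(- \frac{2}{-1} + \frac{3}{-4 - 1} \right)},-4 \right)} \left(-5\right) = - 3 \left(-7 + \frac{1}{- \frac{2}{-1} + \frac{3}{-4 - 1}}\right) \left(-5\right) = - 3 \left(-7 + \frac{1}{\left(-2\right) \left(-1\right) + \frac{3}{-5}}\right) \left(-5\right) = - 3 \left(-7 + \frac{1}{2 + 3 \left(- \frac{1}{5}\right)}\right) \left(-5\right) = - 3 \left(-7 + \frac{1}{2 - \frac{3}{5}}\right) \left(-5\right) = - 3 \left(-7 + \frac{1}{\frac{7}{5}}\right) \left(-5\right) = - 3 \left(-7 + \frac{5}{7}\right) \left(-5\right) = \left(-3\right) \left(- \frac{44}{7}\right) \left(-5\right) = \frac{132}{7} \left(-5\right) = - \frac{660}{7}$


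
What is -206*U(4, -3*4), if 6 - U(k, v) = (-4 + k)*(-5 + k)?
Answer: -1236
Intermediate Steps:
U(k, v) = 6 - (-5 + k)*(-4 + k) (U(k, v) = 6 - (-4 + k)*(-5 + k) = 6 - (-5 + k)*(-4 + k))
-206*U(4, -3*4) = -206*(-14 - 1*4**2 + 9*4) = -206*(-14 - 1*16 + 36) = -206*(-14 - 16 + 36) = -206*6 = -1236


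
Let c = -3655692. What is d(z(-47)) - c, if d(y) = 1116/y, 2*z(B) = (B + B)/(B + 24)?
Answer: 171843192/47 ≈ 3.6562e+6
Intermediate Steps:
z(B) = B/(24 + B) (z(B) = ((B + B)/(B + 24))/2 = ((2*B)/(24 + B))/2 = (2*B/(24 + B))/2 = B/(24 + B))
d(z(-47)) - c = 1116/((-47/(24 - 47))) - 1*(-3655692) = 1116/((-47/(-23))) + 3655692 = 1116/((-47*(-1/23))) + 3655692 = 1116/(47/23) + 3655692 = 1116*(23/47) + 3655692 = 25668/47 + 3655692 = 171843192/47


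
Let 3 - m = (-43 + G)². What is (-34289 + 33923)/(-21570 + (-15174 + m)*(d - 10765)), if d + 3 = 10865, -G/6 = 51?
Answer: 183/6653927 ≈ 2.7503e-5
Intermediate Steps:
G = -306 (G = -6*51 = -306)
m = -121798 (m = 3 - (-43 - 306)² = 3 - 1*(-349)² = 3 - 1*121801 = 3 - 121801 = -121798)
d = 10862 (d = -3 + 10865 = 10862)
(-34289 + 33923)/(-21570 + (-15174 + m)*(d - 10765)) = (-34289 + 33923)/(-21570 + (-15174 - 121798)*(10862 - 10765)) = -366/(-21570 - 136972*97) = -366/(-21570 - 13286284) = -366/(-13307854) = -366*(-1/13307854) = 183/6653927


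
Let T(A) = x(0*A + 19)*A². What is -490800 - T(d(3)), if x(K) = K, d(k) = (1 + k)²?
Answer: -495664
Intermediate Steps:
T(A) = 19*A² (T(A) = (0*A + 19)*A² = (0 + 19)*A² = 19*A²)
-490800 - T(d(3)) = -490800 - 19*((1 + 3)²)² = -490800 - 19*(4²)² = -490800 - 19*16² = -490800 - 19*256 = -490800 - 1*4864 = -490800 - 4864 = -495664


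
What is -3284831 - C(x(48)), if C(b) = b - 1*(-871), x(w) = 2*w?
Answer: -3285798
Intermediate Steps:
C(b) = 871 + b (C(b) = b + 871 = 871 + b)
-3284831 - C(x(48)) = -3284831 - (871 + 2*48) = -3284831 - (871 + 96) = -3284831 - 1*967 = -3284831 - 967 = -3285798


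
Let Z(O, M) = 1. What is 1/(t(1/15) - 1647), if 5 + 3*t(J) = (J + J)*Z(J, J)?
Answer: -45/74188 ≈ -0.00060657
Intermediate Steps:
t(J) = -5/3 + 2*J/3 (t(J) = -5/3 + ((J + J)*1)/3 = -5/3 + ((2*J)*1)/3 = -5/3 + (2*J)/3 = -5/3 + 2*J/3)
1/(t(1/15) - 1647) = 1/((-5/3 + (⅔)/15) - 1647) = 1/((-5/3 + (⅔)*(1/15)) - 1647) = 1/((-5/3 + 2/45) - 1647) = 1/(-73/45 - 1647) = 1/(-74188/45) = -45/74188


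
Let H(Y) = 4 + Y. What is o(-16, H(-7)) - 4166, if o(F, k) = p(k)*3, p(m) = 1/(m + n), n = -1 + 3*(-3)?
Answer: -54161/13 ≈ -4166.2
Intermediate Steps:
n = -10 (n = -1 - 9 = -10)
p(m) = 1/(-10 + m) (p(m) = 1/(m - 10) = 1/(-10 + m))
o(F, k) = 3/(-10 + k)
o(-16, H(-7)) - 4166 = 3/(-10 + (4 - 7)) - 4166 = 3/(-10 - 3) - 4166 = 3/(-13) - 4166 = 3*(-1/13) - 4166 = -3/13 - 4166 = -54161/13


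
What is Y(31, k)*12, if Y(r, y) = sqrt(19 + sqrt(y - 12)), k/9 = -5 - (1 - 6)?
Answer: 12*sqrt(19 + 2*I*sqrt(3)) ≈ 52.522 + 4.7488*I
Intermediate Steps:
k = 0 (k = 9*(-5 - (1 - 6)) = 9*(-5 - 1*(-5)) = 9*(-5 + 5) = 9*0 = 0)
Y(r, y) = sqrt(19 + sqrt(-12 + y))
Y(31, k)*12 = sqrt(19 + sqrt(-12 + 0))*12 = sqrt(19 + sqrt(-12))*12 = sqrt(19 + 2*I*sqrt(3))*12 = 12*sqrt(19 + 2*I*sqrt(3))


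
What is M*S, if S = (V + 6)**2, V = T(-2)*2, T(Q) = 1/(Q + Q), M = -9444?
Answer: -285681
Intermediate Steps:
T(Q) = 1/(2*Q)
V = -1/2 (V = ((1/2)/(-2))*2 = ((1/2)*(-1/2))*2 = -1/4*2 = -1/2 ≈ -0.50000)
S = 121/4 (S = (-1/2 + 6)**2 = (11/2)**2 = 121/4 ≈ 30.250)
M*S = -9444*121/4 = -285681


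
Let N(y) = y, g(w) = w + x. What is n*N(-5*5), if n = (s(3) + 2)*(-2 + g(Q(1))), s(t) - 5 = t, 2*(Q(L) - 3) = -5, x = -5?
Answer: 1625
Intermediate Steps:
Q(L) = ½ (Q(L) = 3 + (½)*(-5) = 3 - 5/2 = ½)
g(w) = -5 + w (g(w) = w - 5 = -5 + w)
s(t) = 5 + t
n = -65 (n = ((5 + 3) + 2)*(-2 + (-5 + ½)) = (8 + 2)*(-2 - 9/2) = 10*(-13/2) = -65)
n*N(-5*5) = -(-325)*5 = -65*(-25) = 1625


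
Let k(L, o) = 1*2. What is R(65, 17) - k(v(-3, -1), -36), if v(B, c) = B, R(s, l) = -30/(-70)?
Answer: -11/7 ≈ -1.5714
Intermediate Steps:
R(s, l) = 3/7 (R(s, l) = -30*(-1/70) = 3/7)
k(L, o) = 2
R(65, 17) - k(v(-3, -1), -36) = 3/7 - 1*2 = 3/7 - 2 = -11/7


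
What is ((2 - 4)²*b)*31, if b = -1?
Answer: -124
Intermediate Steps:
((2 - 4)²*b)*31 = ((2 - 4)²*(-1))*31 = ((-2)²*(-1))*31 = (4*(-1))*31 = -4*31 = -124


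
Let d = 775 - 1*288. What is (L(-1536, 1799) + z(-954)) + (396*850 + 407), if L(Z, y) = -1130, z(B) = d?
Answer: 336364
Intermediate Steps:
d = 487 (d = 775 - 288 = 487)
z(B) = 487
(L(-1536, 1799) + z(-954)) + (396*850 + 407) = (-1130 + 487) + (396*850 + 407) = -643 + (336600 + 407) = -643 + 337007 = 336364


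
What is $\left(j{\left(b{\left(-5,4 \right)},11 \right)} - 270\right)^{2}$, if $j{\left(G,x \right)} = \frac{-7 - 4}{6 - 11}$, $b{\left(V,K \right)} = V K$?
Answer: $\frac{1792921}{25} \approx 71717.0$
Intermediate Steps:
$b{\left(V,K \right)} = K V$
$j{\left(G,x \right)} = \frac{11}{5}$ ($j{\left(G,x \right)} = - \frac{11}{-5} = \left(-11\right) \left(- \frac{1}{5}\right) = \frac{11}{5}$)
$\left(j{\left(b{\left(-5,4 \right)},11 \right)} - 270\right)^{2} = \left(\frac{11}{5} - 270\right)^{2} = \left(- \frac{1339}{5}\right)^{2} = \frac{1792921}{25}$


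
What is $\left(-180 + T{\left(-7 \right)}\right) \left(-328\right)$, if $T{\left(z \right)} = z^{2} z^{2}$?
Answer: $-728488$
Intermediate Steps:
$T{\left(z \right)} = z^{4}$
$\left(-180 + T{\left(-7 \right)}\right) \left(-328\right) = \left(-180 + \left(-7\right)^{4}\right) \left(-328\right) = \left(-180 + 2401\right) \left(-328\right) = 2221 \left(-328\right) = -728488$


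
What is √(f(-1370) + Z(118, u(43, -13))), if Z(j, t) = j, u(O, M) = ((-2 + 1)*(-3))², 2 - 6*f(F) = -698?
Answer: 8*√33/3 ≈ 15.319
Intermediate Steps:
f(F) = 350/3 (f(F) = ⅓ - ⅙*(-698) = ⅓ + 349/3 = 350/3)
u(O, M) = 9 (u(O, M) = (-1*(-3))² = 3² = 9)
√(f(-1370) + Z(118, u(43, -13))) = √(350/3 + 118) = √(704/3) = 8*√33/3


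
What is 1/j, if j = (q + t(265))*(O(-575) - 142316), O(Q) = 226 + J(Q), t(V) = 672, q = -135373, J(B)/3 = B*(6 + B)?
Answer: -1/113072733935 ≈ -8.8439e-12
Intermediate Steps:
J(B) = 3*B*(6 + B) (J(B) = 3*(B*(6 + B)) = 3*B*(6 + B))
O(Q) = 226 + 3*Q*(6 + Q)
j = -113072733935 (j = (-135373 + 672)*((226 + 3*(-575)*(6 - 575)) - 142316) = -134701*((226 + 3*(-575)*(-569)) - 142316) = -134701*((226 + 981525) - 142316) = -134701*(981751 - 142316) = -134701*839435 = -113072733935)
1/j = 1/(-113072733935) = -1/113072733935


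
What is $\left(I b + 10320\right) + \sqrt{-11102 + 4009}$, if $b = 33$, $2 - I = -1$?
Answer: $10419 + i \sqrt{7093} \approx 10419.0 + 84.22 i$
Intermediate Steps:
$I = 3$ ($I = 2 - -1 = 2 + 1 = 3$)
$\left(I b + 10320\right) + \sqrt{-11102 + 4009} = \left(3 \cdot 33 + 10320\right) + \sqrt{-11102 + 4009} = \left(99 + 10320\right) + \sqrt{-7093} = 10419 + i \sqrt{7093}$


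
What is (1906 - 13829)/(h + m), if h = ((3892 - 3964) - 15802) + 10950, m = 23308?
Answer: -11923/18384 ≈ -0.64855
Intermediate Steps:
h = -4924 (h = (-72 - 15802) + 10950 = -15874 + 10950 = -4924)
(1906 - 13829)/(h + m) = (1906 - 13829)/(-4924 + 23308) = -11923/18384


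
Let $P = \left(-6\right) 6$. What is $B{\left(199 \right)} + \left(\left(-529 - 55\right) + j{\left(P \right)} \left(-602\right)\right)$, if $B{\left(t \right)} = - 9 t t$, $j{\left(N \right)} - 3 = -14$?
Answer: $-350371$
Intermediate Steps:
$P = -36$
$j{\left(N \right)} = -11$ ($j{\left(N \right)} = 3 - 14 = -11$)
$B{\left(t \right)} = - 9 t^{2}$
$B{\left(199 \right)} + \left(\left(-529 - 55\right) + j{\left(P \right)} \left(-602\right)\right) = - 9 \cdot 199^{2} - -6038 = \left(-9\right) 39601 + \left(\left(-529 - 55\right) + 6622\right) = -356409 + \left(-584 + 6622\right) = -356409 + 6038 = -350371$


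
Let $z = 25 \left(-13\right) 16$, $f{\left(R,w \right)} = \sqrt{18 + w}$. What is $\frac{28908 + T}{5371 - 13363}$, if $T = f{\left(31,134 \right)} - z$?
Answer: $- \frac{8527}{1998} - \frac{\sqrt{38}}{3996} \approx -4.2693$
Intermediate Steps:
$z = -5200$ ($z = \left(-325\right) 16 = -5200$)
$T = 5200 + 2 \sqrt{38}$ ($T = \sqrt{18 + 134} - -5200 = \sqrt{152} + 5200 = 2 \sqrt{38} + 5200 = 5200 + 2 \sqrt{38} \approx 5212.3$)
$\frac{28908 + T}{5371 - 13363} = \frac{28908 + \left(5200 + 2 \sqrt{38}\right)}{5371 - 13363} = \frac{34108 + 2 \sqrt{38}}{-7992} = \left(34108 + 2 \sqrt{38}\right) \left(- \frac{1}{7992}\right) = - \frac{8527}{1998} - \frac{\sqrt{38}}{3996}$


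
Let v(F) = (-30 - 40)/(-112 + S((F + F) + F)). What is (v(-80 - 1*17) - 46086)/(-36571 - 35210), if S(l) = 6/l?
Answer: 250381843/389986173 ≈ 0.64203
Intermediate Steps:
v(F) = -70/(-112 + 2/F) (v(F) = (-30 - 40)/(-112 + 6/((F + F) + F)) = -70/(-112 + 6/(2*F + F)) = -70/(-112 + 6/((3*F))) = -70/(-112 + 6*(1/(3*F))) = -70/(-112 + 2/F))
(v(-80 - 1*17) - 46086)/(-36571 - 35210) = (35*(-80 - 1*17)/(-1 + 56*(-80 - 1*17)) - 46086)/(-36571 - 35210) = (35*(-80 - 17)/(-1 + 56*(-80 - 17)) - 46086)/(-71781) = (35*(-97)/(-1 + 56*(-97)) - 46086)*(-1/71781) = (35*(-97)/(-1 - 5432) - 46086)*(-1/71781) = (35*(-97)/(-5433) - 46086)*(-1/71781) = (35*(-97)*(-1/5433) - 46086)*(-1/71781) = (3395/5433 - 46086)*(-1/71781) = -250381843/5433*(-1/71781) = 250381843/389986173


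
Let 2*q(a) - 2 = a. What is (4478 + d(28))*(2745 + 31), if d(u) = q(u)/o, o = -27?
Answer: 111864472/9 ≈ 1.2429e+7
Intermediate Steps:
q(a) = 1 + a/2
d(u) = -1/27 - u/54 (d(u) = (1 + u/2)/(-27) = (1 + u/2)*(-1/27) = -1/27 - u/54)
(4478 + d(28))*(2745 + 31) = (4478 + (-1/27 - 1/54*28))*(2745 + 31) = (4478 + (-1/27 - 14/27))*2776 = (4478 - 5/9)*2776 = (40297/9)*2776 = 111864472/9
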